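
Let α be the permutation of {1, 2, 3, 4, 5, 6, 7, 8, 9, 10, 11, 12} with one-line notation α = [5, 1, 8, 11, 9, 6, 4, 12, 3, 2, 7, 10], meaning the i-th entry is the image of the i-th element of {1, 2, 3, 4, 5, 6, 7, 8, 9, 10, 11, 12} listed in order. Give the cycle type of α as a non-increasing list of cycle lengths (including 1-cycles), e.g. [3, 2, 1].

The disjoint cycles are (1 5 9 3 8 12 10 2)(4 11 7)(6), with lengths 8, 3, 1 in non-increasing order.

[8, 3, 1]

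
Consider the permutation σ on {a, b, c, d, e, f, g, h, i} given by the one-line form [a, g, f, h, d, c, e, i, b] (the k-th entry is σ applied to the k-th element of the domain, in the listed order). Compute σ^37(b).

Tracing b → g → … returns to b after 6 steps, so b lies in a 6-cycle (b, g, e, d, h, i).
Powers repeat with period 6 on this cycle, and 37 mod 6 = 1, so σ^37(b) = σ^1(b).
Advancing 1 step from b: b → g.

g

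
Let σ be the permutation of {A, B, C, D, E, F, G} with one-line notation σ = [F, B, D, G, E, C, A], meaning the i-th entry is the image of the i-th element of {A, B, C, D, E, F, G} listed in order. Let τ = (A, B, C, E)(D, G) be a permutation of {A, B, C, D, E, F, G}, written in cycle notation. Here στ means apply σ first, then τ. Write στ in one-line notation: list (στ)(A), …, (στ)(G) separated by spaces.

F C G D A E B

Chase each element through σ then τ: A → F → F; B → B → C; C → D → G; D → G → D; E → E → A; F → C → E; G → A → B.
Collecting the images, στ = [F C G D A E B].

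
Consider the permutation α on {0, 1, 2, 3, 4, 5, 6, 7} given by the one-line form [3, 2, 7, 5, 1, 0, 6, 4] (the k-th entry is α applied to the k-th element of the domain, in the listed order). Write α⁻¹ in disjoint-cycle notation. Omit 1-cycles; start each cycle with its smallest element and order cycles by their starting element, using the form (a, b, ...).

First write α in disjoint cycles: (0, 3, 5)(1, 2, 7, 4).
The inverse reverses every cycle; in canonical form, α⁻¹ = (0, 5, 3)(1, 4, 7, 2).

(0, 5, 3)(1, 4, 7, 2)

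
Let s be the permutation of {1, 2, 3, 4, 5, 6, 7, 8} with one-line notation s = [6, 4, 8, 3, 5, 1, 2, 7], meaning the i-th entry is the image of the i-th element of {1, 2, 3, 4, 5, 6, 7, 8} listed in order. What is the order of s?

10

Writing s as disjoint cycles, the cycle lengths are 5, 2, 1.
Since disjoint cycles commute, ord(s) = lcm(5, 2) = 10.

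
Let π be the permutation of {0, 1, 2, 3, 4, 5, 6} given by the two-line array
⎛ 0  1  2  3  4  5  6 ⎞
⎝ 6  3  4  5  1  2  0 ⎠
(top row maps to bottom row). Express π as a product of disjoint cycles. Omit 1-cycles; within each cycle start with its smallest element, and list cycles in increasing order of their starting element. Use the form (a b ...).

(0 6)(1 3 5 2 4)

Start at 0 and follow images: 0 → 6 → 0, giving the cycle (0 6).
Continuing from each remaining unvisited element yields (0 6)(1 3 5 2 4).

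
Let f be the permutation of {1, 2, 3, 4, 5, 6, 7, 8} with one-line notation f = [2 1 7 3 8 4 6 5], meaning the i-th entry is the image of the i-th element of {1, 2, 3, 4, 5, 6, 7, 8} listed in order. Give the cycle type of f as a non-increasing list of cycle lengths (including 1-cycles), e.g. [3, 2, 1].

The disjoint cycles are (1 2)(3 7 6 4)(5 8), with lengths 4, 2, 2 in non-increasing order.

[4, 2, 2]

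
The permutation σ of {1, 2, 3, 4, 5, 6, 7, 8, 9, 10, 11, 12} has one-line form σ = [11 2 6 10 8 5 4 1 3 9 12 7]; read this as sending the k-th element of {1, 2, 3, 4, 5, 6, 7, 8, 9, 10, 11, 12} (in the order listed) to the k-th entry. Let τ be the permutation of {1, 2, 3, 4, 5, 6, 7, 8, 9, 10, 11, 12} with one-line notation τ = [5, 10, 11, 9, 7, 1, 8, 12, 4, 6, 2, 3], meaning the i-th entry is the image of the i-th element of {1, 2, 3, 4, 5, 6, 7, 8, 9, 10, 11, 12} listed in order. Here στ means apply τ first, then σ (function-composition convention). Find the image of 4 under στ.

3

(στ)(4) = σ(τ(4)). τ(4) = 9, then σ(9) = 3. So (στ)(4) = 3.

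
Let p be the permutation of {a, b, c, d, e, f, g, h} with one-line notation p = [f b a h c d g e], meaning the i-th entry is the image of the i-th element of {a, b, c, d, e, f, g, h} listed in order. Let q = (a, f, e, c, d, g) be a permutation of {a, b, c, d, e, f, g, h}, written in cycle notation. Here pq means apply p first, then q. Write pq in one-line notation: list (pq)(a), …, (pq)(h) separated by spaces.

e b f h d g a c

(pq)(x) = q(p(x)). Computing each image: q(p(a)) = q(f) = e, q(p(b)) = q(b) = b, q(p(c)) = q(a) = f, q(p(d)) = q(h) = h, q(p(e)) = q(c) = d, q(p(f)) = q(d) = g, q(p(g)) = q(g) = a, q(p(h)) = q(e) = c.
Hence pq = [e b f h d g a c].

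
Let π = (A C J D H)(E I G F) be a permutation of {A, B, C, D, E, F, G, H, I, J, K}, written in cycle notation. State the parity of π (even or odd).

The cycle lengths are 5, 4, 1, 1.
A cycle of length ℓ contributes ℓ−1 transpositions, so π is a product of 4 + 3 = 7 transpositions — odd.

odd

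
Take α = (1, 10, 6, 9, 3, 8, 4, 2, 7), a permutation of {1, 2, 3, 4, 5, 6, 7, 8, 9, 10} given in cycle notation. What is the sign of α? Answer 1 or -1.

1

The cycle lengths are 9, 1.
A cycle is odd iff its length is even; α has 0 even-length cycles, so sgn(α) = (−1)^0 and α is even.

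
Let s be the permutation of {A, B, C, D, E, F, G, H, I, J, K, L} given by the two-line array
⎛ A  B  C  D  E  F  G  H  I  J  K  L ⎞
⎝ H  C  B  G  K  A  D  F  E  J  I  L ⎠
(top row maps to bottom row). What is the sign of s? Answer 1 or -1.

In disjoint-cycle form the cycle lengths are 3, 3, 2, 2, 1, 1.
A cycle of length ℓ contributes ℓ−1 transpositions, so s is a product of 2 + 2 + 1 + 1 = 6 transpositions — even.

1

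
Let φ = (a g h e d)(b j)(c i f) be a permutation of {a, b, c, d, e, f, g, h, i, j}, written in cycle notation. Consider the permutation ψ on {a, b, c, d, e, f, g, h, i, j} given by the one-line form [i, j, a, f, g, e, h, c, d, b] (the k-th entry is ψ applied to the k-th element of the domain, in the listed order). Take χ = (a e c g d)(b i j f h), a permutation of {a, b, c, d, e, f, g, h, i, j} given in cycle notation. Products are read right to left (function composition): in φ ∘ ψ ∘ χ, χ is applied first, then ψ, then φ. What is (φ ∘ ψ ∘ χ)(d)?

(φ ∘ ψ ∘ χ)(d) = φ(ψ(χ(d))). χ(d) = a, then ψ(a) = i, then φ(i) = f, so the result is f.

f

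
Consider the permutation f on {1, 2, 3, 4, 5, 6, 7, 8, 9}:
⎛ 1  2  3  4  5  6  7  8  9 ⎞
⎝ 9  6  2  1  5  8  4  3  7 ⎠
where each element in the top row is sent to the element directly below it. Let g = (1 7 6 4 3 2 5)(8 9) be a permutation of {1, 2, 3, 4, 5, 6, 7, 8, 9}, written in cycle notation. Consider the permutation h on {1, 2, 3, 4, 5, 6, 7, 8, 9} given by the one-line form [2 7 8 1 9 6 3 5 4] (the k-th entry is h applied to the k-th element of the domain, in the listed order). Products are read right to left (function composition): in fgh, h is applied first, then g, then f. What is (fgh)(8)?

9

Chase 8: h(8) = 5; g(5) = 1; f(1) = 9. Hence (fgh)(8) = 9.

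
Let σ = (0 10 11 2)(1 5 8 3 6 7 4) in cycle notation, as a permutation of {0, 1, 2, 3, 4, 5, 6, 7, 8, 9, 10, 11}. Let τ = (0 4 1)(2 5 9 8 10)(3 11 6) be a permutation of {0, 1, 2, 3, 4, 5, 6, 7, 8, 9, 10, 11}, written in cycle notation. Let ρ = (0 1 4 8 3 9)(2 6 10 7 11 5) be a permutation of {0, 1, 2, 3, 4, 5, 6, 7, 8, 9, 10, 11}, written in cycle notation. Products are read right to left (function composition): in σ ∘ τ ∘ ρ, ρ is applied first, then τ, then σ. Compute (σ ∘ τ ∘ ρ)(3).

3

(σ ∘ τ ∘ ρ)(3) = σ(τ(ρ(3))). ρ(3) = 9, then τ(9) = 8, then σ(8) = 3, so the result is 3.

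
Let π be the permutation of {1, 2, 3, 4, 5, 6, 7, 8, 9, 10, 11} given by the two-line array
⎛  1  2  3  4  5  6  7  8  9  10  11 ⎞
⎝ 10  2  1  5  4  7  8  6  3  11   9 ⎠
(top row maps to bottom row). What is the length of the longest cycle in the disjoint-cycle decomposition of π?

Decomposing into disjoint cycles gives (1, 10, 11, 9, 3)(4, 5)(6, 7, 8); the longest has length 5.

5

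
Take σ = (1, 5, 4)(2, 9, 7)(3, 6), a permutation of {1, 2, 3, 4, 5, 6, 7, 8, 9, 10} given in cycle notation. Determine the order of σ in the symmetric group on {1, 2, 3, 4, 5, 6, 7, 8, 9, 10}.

6

The cycle type of σ is (3, 3, 2, 1, 1).
The order of σ is the least common multiple of its cycle lengths: lcm(3, 3, 2) = 6.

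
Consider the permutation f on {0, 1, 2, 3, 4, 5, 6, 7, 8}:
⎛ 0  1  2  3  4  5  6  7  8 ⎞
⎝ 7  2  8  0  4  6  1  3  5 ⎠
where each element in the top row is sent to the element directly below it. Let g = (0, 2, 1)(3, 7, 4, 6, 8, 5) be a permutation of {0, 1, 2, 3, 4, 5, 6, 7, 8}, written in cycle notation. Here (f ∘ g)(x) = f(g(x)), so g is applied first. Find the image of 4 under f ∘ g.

(f ∘ g)(4) = f(g(4)). g(4) = 6, then f(6) = 1. So (f ∘ g)(4) = 1.

1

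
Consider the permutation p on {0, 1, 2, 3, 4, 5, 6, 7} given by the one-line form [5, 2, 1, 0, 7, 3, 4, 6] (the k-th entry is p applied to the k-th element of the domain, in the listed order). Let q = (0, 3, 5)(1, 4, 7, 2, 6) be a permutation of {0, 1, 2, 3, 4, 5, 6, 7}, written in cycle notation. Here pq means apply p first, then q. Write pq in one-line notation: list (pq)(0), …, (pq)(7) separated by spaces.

0 6 4 3 2 5 7 1

(pq)(x) = q(p(x)). Computing each image: q(p(0)) = q(5) = 0, q(p(1)) = q(2) = 6, q(p(2)) = q(1) = 4, q(p(3)) = q(0) = 3, q(p(4)) = q(7) = 2, q(p(5)) = q(3) = 5, q(p(6)) = q(4) = 7, q(p(7)) = q(6) = 1.
Hence pq = [0 6 4 3 2 5 7 1].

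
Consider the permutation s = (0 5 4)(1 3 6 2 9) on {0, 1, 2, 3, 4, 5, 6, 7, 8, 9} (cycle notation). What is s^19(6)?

6 lies in the 5-cycle (1 3 6 2 9).
Since the cycle has length 5, s^19 acts on it the same as s^4 (19 mod 5 = 4).
Stepping 4 places around the cycle: 6 → 2 → 9 → 1 → 3.

3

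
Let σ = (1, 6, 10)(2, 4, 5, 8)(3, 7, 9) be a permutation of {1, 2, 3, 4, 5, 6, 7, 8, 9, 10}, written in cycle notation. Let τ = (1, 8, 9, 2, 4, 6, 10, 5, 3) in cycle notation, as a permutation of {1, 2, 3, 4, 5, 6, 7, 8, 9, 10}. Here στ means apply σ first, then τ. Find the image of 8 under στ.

σ(8) = 2, then τ(2) = 4; composing gives (στ)(8) = 4.

4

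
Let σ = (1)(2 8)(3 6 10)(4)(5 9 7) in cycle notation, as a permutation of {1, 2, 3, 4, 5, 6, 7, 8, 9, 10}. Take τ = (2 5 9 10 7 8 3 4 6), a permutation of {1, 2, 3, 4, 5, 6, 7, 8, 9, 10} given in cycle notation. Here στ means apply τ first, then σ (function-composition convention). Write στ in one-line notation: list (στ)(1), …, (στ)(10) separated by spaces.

(στ)(x) = σ(τ(x)). Computing each image: σ(τ(1)) = σ(1) = 1, σ(τ(2)) = σ(5) = 9, σ(τ(3)) = σ(4) = 4, σ(τ(4)) = σ(6) = 10, σ(τ(5)) = σ(9) = 7, σ(τ(6)) = σ(2) = 8, σ(τ(7)) = σ(8) = 2, σ(τ(8)) = σ(3) = 6, σ(τ(9)) = σ(10) = 3, σ(τ(10)) = σ(7) = 5.
Hence στ = [1 9 4 10 7 8 2 6 3 5].

1 9 4 10 7 8 2 6 3 5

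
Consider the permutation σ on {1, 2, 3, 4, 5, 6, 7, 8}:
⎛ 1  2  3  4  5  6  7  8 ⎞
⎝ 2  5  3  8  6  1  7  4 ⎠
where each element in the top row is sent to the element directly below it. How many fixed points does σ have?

The fixed points (elements with σ(x) = x) are {3, 7}, so there are 2.

2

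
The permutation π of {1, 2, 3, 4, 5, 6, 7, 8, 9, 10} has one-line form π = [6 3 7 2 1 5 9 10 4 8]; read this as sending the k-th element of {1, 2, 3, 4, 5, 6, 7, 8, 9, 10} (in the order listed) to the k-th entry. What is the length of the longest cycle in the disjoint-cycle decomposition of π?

5

Decomposing into disjoint cycles gives (1 6 5)(2 3 7 9 4)(8 10); the longest has length 5.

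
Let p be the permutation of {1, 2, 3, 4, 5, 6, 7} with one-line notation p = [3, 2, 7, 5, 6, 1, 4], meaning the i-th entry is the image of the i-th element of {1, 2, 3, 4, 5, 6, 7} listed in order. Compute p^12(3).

3

Tracing 3 → 7 → … returns to 3 after 6 steps, so 3 lies in a 6-cycle (1, 3, 7, 4, 5, 6).
On a 6-cycle, p^6 is the identity, so p^12 = p^0 there (12 ≡ 0 mod 6).
So p^12(3) = 3.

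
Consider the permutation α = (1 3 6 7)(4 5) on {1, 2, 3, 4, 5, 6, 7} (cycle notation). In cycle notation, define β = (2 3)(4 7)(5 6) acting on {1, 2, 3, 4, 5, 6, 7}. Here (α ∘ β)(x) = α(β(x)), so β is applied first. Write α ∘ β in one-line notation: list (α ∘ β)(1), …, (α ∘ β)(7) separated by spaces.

(α ∘ β)(x) = α(β(x)). Computing each image: α(β(1)) = α(1) = 3, α(β(2)) = α(3) = 6, α(β(3)) = α(2) = 2, α(β(4)) = α(7) = 1, α(β(5)) = α(6) = 7, α(β(6)) = α(5) = 4, α(β(7)) = α(4) = 5.
Hence α ∘ β = [3 6 2 1 7 4 5].

3 6 2 1 7 4 5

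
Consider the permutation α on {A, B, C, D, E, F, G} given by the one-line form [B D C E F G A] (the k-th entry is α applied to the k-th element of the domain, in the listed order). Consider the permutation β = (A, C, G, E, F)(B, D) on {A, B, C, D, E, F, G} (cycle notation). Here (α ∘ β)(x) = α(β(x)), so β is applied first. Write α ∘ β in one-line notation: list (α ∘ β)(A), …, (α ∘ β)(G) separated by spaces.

C E A D G B F

For each element, apply β then α: A → C → C; B → D → E; C → G → A; D → B → D; E → F → G; F → A → B; G → E → F.
Collecting the images, α ∘ β = [C E A D G B F].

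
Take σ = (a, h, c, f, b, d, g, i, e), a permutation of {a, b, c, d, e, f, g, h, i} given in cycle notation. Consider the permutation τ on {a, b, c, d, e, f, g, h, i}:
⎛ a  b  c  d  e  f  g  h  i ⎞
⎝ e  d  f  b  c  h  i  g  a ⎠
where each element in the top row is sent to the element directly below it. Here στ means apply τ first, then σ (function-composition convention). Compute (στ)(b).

g

(στ)(b) = σ(τ(b)). τ(b) = d, then σ(d) = g. So (στ)(b) = g.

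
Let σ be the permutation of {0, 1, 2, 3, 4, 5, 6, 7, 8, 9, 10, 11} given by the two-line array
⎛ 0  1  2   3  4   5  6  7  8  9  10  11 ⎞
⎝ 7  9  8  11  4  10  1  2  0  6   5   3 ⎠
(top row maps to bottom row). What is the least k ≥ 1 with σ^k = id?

Decomposing into disjoint cycles gives cycle lengths 4, 3, 2, 2, 1.
The order of σ is the least common multiple of its cycle lengths: lcm(4, 3, 2, 2) = 12.

12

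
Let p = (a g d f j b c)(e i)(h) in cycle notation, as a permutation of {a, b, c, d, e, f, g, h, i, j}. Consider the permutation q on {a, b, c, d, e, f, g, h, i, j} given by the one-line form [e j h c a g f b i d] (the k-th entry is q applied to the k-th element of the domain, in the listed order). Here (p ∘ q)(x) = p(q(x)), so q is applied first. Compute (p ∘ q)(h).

c

First apply q: q(h) = b, then p(b) = c. Thus (p ∘ q)(h) = c.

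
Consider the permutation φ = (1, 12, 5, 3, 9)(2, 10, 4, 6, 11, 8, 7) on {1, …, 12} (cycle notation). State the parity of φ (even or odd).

The cycle lengths are 7, 5.
A cycle is odd iff its length is even; φ has 0 even-length cycles, so sgn(φ) = (−1)^0 and φ is even.

even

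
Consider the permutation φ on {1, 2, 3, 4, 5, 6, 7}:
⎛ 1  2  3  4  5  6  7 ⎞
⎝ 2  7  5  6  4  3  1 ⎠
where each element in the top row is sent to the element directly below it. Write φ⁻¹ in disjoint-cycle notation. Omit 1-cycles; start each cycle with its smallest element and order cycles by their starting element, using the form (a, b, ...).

(1, 7, 2)(3, 6, 4, 5)

First write φ in disjoint cycles: (1, 2, 7)(3, 5, 4, 6).
The inverse reverses every cycle; in canonical form, φ⁻¹ = (1, 7, 2)(3, 6, 4, 5).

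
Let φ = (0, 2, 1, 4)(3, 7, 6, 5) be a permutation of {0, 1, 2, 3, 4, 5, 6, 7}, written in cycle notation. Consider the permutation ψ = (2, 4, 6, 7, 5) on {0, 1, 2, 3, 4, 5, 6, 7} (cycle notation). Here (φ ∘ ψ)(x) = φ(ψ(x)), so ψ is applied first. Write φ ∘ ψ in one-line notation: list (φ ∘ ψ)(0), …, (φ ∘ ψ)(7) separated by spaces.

2 4 0 7 5 1 6 3

For each element, apply ψ then φ: 0 → 0 → 2; 1 → 1 → 4; 2 → 4 → 0; 3 → 3 → 7; 4 → 6 → 5; 5 → 2 → 1; 6 → 7 → 6; 7 → 5 → 3.
So φ ∘ ψ in one-line form is 2 4 0 7 5 1 6 3.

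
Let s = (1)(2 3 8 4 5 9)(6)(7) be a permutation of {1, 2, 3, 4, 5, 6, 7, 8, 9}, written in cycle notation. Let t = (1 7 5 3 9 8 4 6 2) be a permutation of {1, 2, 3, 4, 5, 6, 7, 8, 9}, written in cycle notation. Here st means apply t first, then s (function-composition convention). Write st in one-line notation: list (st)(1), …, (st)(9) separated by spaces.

7 1 2 6 8 3 9 5 4

Chase each element through t then s: 1 → 7 → 7; 2 → 1 → 1; 3 → 9 → 2; 4 → 6 → 6; 5 → 3 → 8; 6 → 2 → 3; 7 → 5 → 9; 8 → 4 → 5; 9 → 8 → 4.
Collecting the images, st = [7 1 2 6 8 3 9 5 4].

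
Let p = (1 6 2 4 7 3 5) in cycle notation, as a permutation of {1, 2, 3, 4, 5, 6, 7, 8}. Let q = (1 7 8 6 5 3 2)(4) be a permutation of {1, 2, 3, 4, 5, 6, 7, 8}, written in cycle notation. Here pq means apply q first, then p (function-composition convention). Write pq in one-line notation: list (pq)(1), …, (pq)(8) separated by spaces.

For each element, apply q then p: 1 → 7 → 3; 2 → 1 → 6; 3 → 2 → 4; 4 → 4 → 7; 5 → 3 → 5; 6 → 5 → 1; 7 → 8 → 8; 8 → 6 → 2.
Collecting the images, pq = [3 6 4 7 5 1 8 2].

3 6 4 7 5 1 8 2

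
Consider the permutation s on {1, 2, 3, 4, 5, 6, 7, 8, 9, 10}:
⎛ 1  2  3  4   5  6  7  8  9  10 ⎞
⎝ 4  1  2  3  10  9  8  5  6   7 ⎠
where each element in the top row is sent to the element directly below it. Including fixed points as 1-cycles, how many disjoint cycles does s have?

3

The cycle decomposition is (1, 4, 3, 2)(5, 10, 7, 8)(6, 9), which has 3 cycles (counting 1-cycles).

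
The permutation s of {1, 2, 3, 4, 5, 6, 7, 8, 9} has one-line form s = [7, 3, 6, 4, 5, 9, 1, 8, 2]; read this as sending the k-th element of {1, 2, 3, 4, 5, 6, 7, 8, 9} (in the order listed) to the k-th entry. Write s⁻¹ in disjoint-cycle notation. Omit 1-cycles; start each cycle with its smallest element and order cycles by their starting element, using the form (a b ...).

The cycle decomposition of s is (1 7)(2 3 6 9).
Reversing each cycle (and rotating so the smallest element leads) gives s⁻¹ = (1 7)(2 9 6 3).

(1 7)(2 9 6 3)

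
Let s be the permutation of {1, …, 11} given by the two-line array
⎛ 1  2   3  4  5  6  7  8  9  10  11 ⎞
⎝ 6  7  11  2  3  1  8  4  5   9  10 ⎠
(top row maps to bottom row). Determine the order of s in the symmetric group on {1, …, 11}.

Writing s as disjoint cycles, the cycle lengths are 5, 4, 2.
The order of s is the least common multiple of its cycle lengths: lcm(5, 4, 2) = 20.

20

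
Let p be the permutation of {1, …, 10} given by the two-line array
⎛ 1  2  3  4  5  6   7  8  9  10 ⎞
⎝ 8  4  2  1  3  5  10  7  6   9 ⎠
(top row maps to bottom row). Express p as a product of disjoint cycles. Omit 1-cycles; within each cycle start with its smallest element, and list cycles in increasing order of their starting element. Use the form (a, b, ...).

Start at 1 and follow images: 1 → 8 → 7 → 10 → 9 → 6 → 5 → 3 → 2 → 4 → 1, giving the cycle (1, 8, 7, 10, 9, 6, 5, 3, 2, 4).
Repeating from the next unused element and collecting all non-trivial cycles gives (1, 8, 7, 10, 9, 6, 5, 3, 2, 4).

(1, 8, 7, 10, 9, 6, 5, 3, 2, 4)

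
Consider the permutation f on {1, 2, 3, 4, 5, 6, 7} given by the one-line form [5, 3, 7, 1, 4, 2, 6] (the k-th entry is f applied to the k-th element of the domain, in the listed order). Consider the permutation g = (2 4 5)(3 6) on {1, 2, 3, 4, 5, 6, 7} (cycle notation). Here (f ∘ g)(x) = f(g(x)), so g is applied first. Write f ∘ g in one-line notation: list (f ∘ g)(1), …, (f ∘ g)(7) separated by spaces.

(f ∘ g)(x) = f(g(x)). Computing each image: f(g(1)) = f(1) = 5, f(g(2)) = f(4) = 1, f(g(3)) = f(6) = 2, f(g(4)) = f(5) = 4, f(g(5)) = f(2) = 3, f(g(6)) = f(3) = 7, f(g(7)) = f(7) = 6.
Hence f ∘ g = [5 1 2 4 3 7 6].

5 1 2 4 3 7 6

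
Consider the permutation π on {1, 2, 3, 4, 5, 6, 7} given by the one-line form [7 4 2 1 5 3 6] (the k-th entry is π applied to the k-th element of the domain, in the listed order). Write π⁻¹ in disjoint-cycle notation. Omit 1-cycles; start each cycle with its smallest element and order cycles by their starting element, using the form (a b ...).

(1 4 2 3 6 7)

The cycle decomposition of π is (1 7 6 3 2 4).
The inverse reverses every cycle; in canonical form, π⁻¹ = (1 4 2 3 6 7).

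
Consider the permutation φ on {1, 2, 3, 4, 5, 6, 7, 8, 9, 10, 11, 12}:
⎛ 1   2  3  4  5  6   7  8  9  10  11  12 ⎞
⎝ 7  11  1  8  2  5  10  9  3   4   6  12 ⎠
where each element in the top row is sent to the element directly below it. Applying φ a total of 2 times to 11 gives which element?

Tracing 11 → 6 → … returns to 11 after 4 steps, so 11 lies in a 4-cycle (2 11 6 5).
Stepping 2 places around the cycle: 11 → 6 → 5.

5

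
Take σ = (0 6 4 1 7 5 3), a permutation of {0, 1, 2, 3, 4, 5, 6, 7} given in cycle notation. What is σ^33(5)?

1

5 lies in the 7-cycle (0 6 4 1 7 5 3).
On a 7-cycle, σ^7 is the identity, so σ^33 = σ^5 there (33 ≡ 5 mod 7).
Stepping 5 places around the cycle: 5 → 3 → 0 → 6 → 4 → 1.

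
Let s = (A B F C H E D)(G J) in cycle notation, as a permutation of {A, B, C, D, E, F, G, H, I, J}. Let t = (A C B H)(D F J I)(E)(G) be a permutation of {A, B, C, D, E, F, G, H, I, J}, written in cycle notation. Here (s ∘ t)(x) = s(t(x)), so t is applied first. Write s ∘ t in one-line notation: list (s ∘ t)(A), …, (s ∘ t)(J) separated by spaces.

H E F C D G J B A I

(s ∘ t)(x) = s(t(x)). Computing each image: s(t(A)) = s(C) = H, s(t(B)) = s(H) = E, s(t(C)) = s(B) = F, s(t(D)) = s(F) = C, s(t(E)) = s(E) = D, s(t(F)) = s(J) = G, s(t(G)) = s(G) = J, s(t(H)) = s(A) = B, s(t(I)) = s(D) = A, s(t(J)) = s(I) = I.
Hence s ∘ t = [H E F C D G J B A I].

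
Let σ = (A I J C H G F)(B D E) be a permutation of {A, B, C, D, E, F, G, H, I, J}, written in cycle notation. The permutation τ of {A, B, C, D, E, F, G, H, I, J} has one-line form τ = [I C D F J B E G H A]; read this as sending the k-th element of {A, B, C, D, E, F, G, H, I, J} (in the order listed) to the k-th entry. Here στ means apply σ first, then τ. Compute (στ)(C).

G

First apply σ: σ(C) = H, then τ(H) = G. Thus (στ)(C) = G.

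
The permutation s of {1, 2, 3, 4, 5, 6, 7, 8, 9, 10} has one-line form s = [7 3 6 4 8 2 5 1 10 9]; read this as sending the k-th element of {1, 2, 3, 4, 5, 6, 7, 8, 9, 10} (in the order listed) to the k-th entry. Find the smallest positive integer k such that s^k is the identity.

12

Writing s as disjoint cycles, the cycle lengths are 4, 3, 2, 1.
The order is lcm(4, 3, 2) = 12.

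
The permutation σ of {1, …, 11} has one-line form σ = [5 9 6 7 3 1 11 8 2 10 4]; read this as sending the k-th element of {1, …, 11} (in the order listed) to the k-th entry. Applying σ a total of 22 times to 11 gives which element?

Tracing 11 → 4 → … returns to 11 after 3 steps, so 11 lies in a 3-cycle (4, 7, 11).
On a 3-cycle, σ^3 is the identity, so σ^22 = σ^1 there (22 ≡ 1 mod 3).
Stepping 1 place around the cycle: 11 → 4.

4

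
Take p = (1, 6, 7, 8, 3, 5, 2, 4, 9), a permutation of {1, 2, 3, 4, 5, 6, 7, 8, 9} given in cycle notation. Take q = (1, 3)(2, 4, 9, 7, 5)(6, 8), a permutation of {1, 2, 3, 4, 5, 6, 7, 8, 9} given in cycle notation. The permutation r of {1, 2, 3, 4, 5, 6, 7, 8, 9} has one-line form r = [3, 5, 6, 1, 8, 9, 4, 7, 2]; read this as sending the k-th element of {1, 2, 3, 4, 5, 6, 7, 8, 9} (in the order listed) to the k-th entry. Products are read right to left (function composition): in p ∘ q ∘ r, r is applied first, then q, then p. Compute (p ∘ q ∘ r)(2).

4

Apply the permutations in order: r(2) = 5, then q(5) = 2, then p(2) = 4. So (p ∘ q ∘ r)(2) = 4.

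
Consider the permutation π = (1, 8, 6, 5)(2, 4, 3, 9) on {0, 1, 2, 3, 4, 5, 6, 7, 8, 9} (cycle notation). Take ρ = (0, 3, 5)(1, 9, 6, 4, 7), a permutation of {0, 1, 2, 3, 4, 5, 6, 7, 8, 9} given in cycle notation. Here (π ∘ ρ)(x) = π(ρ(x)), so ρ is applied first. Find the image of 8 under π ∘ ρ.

(π ∘ ρ)(8) = π(ρ(8)). ρ(8) = 8, then π(8) = 6. So (π ∘ ρ)(8) = 6.

6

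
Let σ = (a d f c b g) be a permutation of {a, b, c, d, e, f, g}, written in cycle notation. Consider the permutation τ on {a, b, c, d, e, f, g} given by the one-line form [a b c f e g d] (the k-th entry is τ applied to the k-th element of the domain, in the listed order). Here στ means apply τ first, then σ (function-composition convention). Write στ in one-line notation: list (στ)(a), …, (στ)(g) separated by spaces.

For each element, apply τ then σ: a → a → d; b → b → g; c → c → b; d → f → c; e → e → e; f → g → a; g → d → f.
So στ in one-line form is d g b c e a f.

d g b c e a f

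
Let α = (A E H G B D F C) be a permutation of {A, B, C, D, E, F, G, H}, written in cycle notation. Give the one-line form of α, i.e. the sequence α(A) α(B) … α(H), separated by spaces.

E D A F H C B G

Image by image: A↦E, B↦D, C↦A, D↦F, E↦H, F↦C, G↦B, H↦G.
Listing these in domain order gives E D A F H C B G.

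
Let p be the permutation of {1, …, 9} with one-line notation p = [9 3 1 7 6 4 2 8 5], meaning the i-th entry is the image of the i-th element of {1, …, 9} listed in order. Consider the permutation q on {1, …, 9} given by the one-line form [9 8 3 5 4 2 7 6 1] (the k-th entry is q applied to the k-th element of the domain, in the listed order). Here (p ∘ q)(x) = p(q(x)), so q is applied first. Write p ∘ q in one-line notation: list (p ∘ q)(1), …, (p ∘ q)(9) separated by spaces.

(p ∘ q)(x) = p(q(x)). Computing each image: p(q(1)) = p(9) = 5, p(q(2)) = p(8) = 8, p(q(3)) = p(3) = 1, p(q(4)) = p(5) = 6, p(q(5)) = p(4) = 7, p(q(6)) = p(2) = 3, p(q(7)) = p(7) = 2, p(q(8)) = p(6) = 4, p(q(9)) = p(1) = 9.
Hence p ∘ q = [5 8 1 6 7 3 2 4 9].

5 8 1 6 7 3 2 4 9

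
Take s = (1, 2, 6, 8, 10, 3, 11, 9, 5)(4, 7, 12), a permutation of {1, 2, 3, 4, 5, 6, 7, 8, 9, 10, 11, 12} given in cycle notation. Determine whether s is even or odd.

The cycle lengths are 9, 3.
A cycle is odd iff its length is even; s has 0 even-length cycles, so sgn(s) = (−1)^0 and s is even.

even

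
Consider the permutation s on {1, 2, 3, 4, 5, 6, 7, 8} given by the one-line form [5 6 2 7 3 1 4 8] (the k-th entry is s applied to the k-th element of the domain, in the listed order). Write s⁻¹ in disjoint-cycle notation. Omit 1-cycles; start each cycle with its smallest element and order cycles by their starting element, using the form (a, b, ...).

(1, 6, 2, 3, 5)(4, 7)

First write s in disjoint cycles: (1, 5, 3, 2, 6)(4, 7).
The inverse reverses every cycle; in canonical form, s⁻¹ = (1, 6, 2, 3, 5)(4, 7).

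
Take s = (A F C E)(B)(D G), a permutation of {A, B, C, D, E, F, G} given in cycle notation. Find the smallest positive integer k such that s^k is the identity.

4

The cycle type of s is (4, 2, 1).
The order of s is the least common multiple of its cycle lengths: lcm(4, 2) = 4.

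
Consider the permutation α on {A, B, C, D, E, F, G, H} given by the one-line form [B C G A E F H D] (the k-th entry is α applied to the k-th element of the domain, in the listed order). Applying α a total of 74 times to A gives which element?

Tracing A → B → … returns to A after 6 steps, so A lies in a 6-cycle (A, B, C, G, H, D).
Powers repeat with period 6 on this cycle, and 74 mod 6 = 2, so α^74(A) = α^2(A).
Advancing 2 steps from A: A → B → C.

C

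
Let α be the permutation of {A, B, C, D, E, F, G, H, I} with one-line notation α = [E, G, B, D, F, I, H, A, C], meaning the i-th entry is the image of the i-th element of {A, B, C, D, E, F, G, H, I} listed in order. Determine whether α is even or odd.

odd

In disjoint-cycle form the cycle lengths are 8, 1.
A cycle of length ℓ contributes ℓ−1 transpositions, so α is a product of 7 transpositions — odd.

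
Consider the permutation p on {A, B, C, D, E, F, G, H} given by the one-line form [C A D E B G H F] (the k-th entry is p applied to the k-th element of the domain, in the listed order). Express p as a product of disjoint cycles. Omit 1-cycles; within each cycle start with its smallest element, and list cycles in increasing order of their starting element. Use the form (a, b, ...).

Start at A and follow images: A → C → D → E → B → A, giving the cycle (A, C, D, E, B).
Repeating from the next unused element and collecting all non-trivial cycles gives (A, C, D, E, B)(F, G, H).

(A, C, D, E, B)(F, G, H)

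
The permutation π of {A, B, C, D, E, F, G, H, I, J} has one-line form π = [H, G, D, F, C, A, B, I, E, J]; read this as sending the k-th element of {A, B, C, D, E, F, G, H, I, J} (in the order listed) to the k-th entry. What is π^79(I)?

Tracing I → E → … returns to I after 7 steps, so I lies in a 7-cycle (A H I E C D F).
On a 7-cycle, π^7 is the identity, so π^79 = π^2 there (79 ≡ 2 mod 7).
Stepping 2 places around the cycle: I → E → C.

C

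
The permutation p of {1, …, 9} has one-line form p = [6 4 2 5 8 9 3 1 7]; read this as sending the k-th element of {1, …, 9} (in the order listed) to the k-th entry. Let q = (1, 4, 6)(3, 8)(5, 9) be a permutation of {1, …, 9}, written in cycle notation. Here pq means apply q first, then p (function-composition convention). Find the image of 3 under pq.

1

First apply q: q(3) = 8, then p(8) = 1. Thus (pq)(3) = 1.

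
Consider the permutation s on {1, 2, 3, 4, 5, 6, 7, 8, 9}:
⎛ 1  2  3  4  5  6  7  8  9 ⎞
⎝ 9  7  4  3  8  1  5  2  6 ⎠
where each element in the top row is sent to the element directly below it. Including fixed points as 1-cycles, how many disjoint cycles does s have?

The cycle decomposition is (1, 9, 6)(2, 7, 5, 8)(3, 4), which has 3 cycles (counting 1-cycles).

3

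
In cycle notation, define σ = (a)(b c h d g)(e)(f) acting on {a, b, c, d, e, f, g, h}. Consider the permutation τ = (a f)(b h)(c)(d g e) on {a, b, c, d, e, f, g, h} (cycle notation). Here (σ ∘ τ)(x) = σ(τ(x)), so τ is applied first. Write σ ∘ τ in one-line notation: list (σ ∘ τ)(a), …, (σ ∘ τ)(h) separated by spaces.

(σ ∘ τ)(x) = σ(τ(x)). Computing each image: σ(τ(a)) = σ(f) = f, σ(τ(b)) = σ(h) = d, σ(τ(c)) = σ(c) = h, σ(τ(d)) = σ(g) = b, σ(τ(e)) = σ(d) = g, σ(τ(f)) = σ(a) = a, σ(τ(g)) = σ(e) = e, σ(τ(h)) = σ(b) = c.
Hence σ ∘ τ = [f d h b g a e c].

f d h b g a e c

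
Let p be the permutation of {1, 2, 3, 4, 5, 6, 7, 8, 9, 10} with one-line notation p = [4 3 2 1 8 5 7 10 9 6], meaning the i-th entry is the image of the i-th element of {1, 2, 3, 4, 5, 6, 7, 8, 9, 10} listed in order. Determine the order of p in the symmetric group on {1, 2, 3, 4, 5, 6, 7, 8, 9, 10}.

Writing p as disjoint cycles, the cycle lengths are 4, 2, 2, 1, 1.
The order of p is the least common multiple of its cycle lengths: lcm(4, 2, 2) = 4.

4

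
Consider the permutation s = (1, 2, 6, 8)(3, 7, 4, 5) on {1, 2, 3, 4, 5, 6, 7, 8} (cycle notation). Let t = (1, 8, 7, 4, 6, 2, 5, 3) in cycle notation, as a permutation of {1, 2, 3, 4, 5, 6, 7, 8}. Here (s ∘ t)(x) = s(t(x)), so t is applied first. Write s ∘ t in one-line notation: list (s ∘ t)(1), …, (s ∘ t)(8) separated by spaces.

(s ∘ t)(x) = s(t(x)). Computing each image: s(t(1)) = s(8) = 1, s(t(2)) = s(5) = 3, s(t(3)) = s(1) = 2, s(t(4)) = s(6) = 8, s(t(5)) = s(3) = 7, s(t(6)) = s(2) = 6, s(t(7)) = s(4) = 5, s(t(8)) = s(7) = 4.
Hence s ∘ t = [1 3 2 8 7 6 5 4].

1 3 2 8 7 6 5 4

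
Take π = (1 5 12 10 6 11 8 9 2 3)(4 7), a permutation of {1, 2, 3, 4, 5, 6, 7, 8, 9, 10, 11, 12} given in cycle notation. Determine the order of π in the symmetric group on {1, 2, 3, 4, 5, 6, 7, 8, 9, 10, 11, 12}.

10

The cycle type of π is (10, 2).
The order is lcm(10, 2) = 10.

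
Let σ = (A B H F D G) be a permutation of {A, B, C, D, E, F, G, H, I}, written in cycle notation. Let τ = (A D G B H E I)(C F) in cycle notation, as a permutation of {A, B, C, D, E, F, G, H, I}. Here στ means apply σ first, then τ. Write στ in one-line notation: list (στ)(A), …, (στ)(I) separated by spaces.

H E F B I G D C A

(στ)(x) = τ(σ(x)). Computing each image: τ(σ(A)) = τ(B) = H, τ(σ(B)) = τ(H) = E, τ(σ(C)) = τ(C) = F, τ(σ(D)) = τ(G) = B, τ(σ(E)) = τ(E) = I, τ(σ(F)) = τ(D) = G, τ(σ(G)) = τ(A) = D, τ(σ(H)) = τ(F) = C, τ(σ(I)) = τ(I) = A.
Hence στ = [H E F B I G D C A].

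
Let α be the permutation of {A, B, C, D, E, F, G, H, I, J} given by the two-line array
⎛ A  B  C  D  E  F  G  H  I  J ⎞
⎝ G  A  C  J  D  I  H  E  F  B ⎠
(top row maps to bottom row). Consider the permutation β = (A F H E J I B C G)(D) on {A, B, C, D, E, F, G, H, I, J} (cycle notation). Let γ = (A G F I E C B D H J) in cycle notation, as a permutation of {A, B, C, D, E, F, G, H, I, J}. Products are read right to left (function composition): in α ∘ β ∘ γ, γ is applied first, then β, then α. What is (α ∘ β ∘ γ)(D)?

D

(α ∘ β ∘ γ)(D) = α(β(γ(D))). γ(D) = H, then β(H) = E, then α(E) = D, so the result is D.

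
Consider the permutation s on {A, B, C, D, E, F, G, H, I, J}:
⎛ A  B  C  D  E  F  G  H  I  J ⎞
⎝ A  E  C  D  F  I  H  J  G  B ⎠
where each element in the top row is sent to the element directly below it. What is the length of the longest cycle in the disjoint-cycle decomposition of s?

7

Decomposing into disjoint cycles gives (B, E, F, I, G, H, J); the longest has length 7.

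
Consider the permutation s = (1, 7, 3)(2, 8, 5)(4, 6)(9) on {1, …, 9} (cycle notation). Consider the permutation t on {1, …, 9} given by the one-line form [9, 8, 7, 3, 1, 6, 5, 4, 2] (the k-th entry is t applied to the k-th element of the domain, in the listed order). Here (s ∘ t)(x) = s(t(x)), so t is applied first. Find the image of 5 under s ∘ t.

7

t(5) = 1, then s(1) = 7; composing gives (s ∘ t)(5) = 7.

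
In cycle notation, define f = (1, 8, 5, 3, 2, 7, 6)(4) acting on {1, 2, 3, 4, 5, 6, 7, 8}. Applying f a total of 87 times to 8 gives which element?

2

8 lies in the 7-cycle (1, 8, 5, 3, 2, 7, 6).
On a 7-cycle, f^7 is the identity, so f^87 = f^3 there (87 ≡ 3 mod 7).
Stepping 3 places around the cycle: 8 → 5 → 3 → 2.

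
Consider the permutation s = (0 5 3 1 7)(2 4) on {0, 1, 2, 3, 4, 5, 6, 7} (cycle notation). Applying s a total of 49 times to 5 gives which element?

0

5 lies in the 5-cycle (0 5 3 1 7).
Powers repeat with period 5 on this cycle, and 49 mod 5 = 4, so s^49(5) = s^4(5).
Advancing 4 steps from 5: 5 → 3 → 1 → 7 → 0.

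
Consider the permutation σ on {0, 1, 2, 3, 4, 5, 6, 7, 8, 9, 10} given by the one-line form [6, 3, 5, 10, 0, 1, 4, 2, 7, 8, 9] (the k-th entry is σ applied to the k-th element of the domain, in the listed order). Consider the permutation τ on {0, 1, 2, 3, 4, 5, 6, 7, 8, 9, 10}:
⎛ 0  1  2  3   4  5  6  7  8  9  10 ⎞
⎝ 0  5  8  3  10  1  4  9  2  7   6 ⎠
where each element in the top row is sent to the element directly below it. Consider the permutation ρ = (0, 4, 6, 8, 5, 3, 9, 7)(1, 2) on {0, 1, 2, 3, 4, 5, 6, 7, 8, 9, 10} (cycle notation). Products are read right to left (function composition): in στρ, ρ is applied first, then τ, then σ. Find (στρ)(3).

2

Apply the permutations in order: ρ(3) = 9, then τ(9) = 7, then σ(7) = 2. So (στρ)(3) = 2.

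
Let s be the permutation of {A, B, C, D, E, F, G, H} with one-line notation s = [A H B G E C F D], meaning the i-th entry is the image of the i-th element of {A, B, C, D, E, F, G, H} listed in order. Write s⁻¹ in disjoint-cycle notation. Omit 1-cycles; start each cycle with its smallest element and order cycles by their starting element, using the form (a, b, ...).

(B, C, F, G, D, H)

First write s in disjoint cycles: (B, H, D, G, F, C).
The inverse reverses every cycle; in canonical form, s⁻¹ = (B, C, F, G, D, H).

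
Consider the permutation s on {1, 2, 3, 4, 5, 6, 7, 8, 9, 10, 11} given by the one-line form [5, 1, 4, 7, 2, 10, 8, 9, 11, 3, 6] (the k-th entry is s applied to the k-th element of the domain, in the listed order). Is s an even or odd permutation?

In disjoint-cycle form the cycle lengths are 8, 3.
A cycle of length ℓ contributes ℓ−1 transpositions, so s is a product of 7 + 2 = 9 transpositions — odd.

odd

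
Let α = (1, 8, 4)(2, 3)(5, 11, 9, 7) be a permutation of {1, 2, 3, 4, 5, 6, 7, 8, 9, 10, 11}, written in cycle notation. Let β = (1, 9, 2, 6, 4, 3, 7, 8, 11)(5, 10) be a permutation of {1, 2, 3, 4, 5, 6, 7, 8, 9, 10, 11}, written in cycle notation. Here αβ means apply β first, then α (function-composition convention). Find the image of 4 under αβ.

(αβ)(4) = α(β(4)). β(4) = 3, then α(3) = 2. So (αβ)(4) = 2.

2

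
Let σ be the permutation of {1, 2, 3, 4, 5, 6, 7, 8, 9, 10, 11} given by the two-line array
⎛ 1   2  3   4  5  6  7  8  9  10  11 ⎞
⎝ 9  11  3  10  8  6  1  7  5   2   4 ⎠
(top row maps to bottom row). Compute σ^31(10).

4

Tracing 10 → 2 → … returns to 10 after 4 steps, so 10 lies in a 4-cycle (2 11 4 10).
Powers repeat with period 4 on this cycle, and 31 mod 4 = 3, so σ^31(10) = σ^3(10).
Stepping 3 places around the cycle: 10 → 2 → 11 → 4.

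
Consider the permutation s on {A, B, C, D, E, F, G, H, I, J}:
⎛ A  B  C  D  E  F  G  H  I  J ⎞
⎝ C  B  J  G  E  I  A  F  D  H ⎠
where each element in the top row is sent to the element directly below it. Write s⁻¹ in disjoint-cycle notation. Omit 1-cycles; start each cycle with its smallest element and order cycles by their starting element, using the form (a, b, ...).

First write s in disjoint cycles: (A, C, J, H, F, I, D, G).
The inverse reverses every cycle; in canonical form, s⁻¹ = (A, G, D, I, F, H, J, C).

(A, G, D, I, F, H, J, C)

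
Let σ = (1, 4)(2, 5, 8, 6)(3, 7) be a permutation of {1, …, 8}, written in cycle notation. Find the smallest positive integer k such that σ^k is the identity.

The cycle type of σ is (4, 2, 2).
Since disjoint cycles commute, ord(σ) = lcm(4, 2, 2) = 4.

4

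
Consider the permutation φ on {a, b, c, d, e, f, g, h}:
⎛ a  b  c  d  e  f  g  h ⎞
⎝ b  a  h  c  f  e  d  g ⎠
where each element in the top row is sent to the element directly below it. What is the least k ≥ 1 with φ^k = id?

Writing φ as disjoint cycles, the cycle lengths are 4, 2, 2.
The order of φ is the least common multiple of its cycle lengths: lcm(4, 2, 2) = 4.

4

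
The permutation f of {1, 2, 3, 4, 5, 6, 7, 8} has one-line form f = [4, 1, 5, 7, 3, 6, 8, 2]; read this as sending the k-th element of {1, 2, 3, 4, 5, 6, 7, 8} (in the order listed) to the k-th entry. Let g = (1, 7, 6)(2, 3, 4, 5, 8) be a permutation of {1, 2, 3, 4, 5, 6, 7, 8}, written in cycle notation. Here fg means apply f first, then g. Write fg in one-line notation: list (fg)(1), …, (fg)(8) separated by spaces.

5 7 8 6 4 1 2 3

(fg)(x) = g(f(x)). Computing each image: g(f(1)) = g(4) = 5, g(f(2)) = g(1) = 7, g(f(3)) = g(5) = 8, g(f(4)) = g(7) = 6, g(f(5)) = g(3) = 4, g(f(6)) = g(6) = 1, g(f(7)) = g(8) = 2, g(f(8)) = g(2) = 3.
Hence fg = [5 7 8 6 4 1 2 3].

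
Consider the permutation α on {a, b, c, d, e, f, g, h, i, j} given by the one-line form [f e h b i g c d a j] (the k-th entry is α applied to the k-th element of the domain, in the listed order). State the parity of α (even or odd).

In disjoint-cycle form the cycle lengths are 9, 1.
A cycle of length ℓ contributes ℓ−1 transpositions, so α is a product of 8 transpositions — even.

even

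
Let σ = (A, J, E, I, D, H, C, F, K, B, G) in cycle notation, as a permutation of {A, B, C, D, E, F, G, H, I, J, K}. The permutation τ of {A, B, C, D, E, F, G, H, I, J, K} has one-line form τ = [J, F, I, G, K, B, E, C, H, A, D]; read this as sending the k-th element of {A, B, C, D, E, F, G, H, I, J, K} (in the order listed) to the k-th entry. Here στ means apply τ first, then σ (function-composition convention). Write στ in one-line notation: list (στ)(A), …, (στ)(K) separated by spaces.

E K D A B G I F C J H

(στ)(x) = σ(τ(x)). Computing each image: σ(τ(A)) = σ(J) = E, σ(τ(B)) = σ(F) = K, σ(τ(C)) = σ(I) = D, σ(τ(D)) = σ(G) = A, σ(τ(E)) = σ(K) = B, σ(τ(F)) = σ(B) = G, σ(τ(G)) = σ(E) = I, σ(τ(H)) = σ(C) = F, σ(τ(I)) = σ(H) = C, σ(τ(J)) = σ(A) = J, σ(τ(K)) = σ(D) = H.
Hence στ = [E K D A B G I F C J H].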